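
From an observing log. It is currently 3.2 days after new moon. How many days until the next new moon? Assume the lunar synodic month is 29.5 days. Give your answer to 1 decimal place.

26.3 days

One full lunation from the last new moon is 29.5 d; remaining = 29.5 − 3.2 = 26.300 d.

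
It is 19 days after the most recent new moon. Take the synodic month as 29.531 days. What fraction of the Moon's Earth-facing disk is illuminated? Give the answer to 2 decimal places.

Phase angle: θ = 360°·(19 d)/(29.531 d) = 231.6°.
Illuminated fraction = (1 − cos 231.6°)/2 = (1 − (-0.621))/2 ≈ 0.810.

0.81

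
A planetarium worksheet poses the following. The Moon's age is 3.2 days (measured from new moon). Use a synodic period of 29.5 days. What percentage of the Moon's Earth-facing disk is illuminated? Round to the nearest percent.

The Moon has covered 3.2/29.5 of its cycle, so θ ≈ 360° × 3.2/29.5 = 39.1°.
cos 39.1° = 0.777, so f = (1 − 0.777)/2 = 0.112, so 11%.

11%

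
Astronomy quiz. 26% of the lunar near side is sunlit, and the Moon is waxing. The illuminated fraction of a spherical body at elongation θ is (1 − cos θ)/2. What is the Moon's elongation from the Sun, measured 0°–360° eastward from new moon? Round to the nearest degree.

Invert f = (1 − cos θ)/2 to get cos θ = 1 − 2(0.26) = 0.480, hence θ₀ = arccos 0.480 = 61.3°.
Before full moon the principal value applies: θ = 61.3°.

61°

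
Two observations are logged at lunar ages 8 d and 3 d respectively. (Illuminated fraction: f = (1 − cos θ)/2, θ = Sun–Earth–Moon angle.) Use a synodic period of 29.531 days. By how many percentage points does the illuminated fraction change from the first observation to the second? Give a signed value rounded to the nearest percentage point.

θ₁ = 360° × 8/29.531 = 97.5°, f₁ = (1 − cos θ₁)/2 = 0.565.
θ₂ = 360° × 3/29.531 = 36.6°, f₂ = (1 − cos θ₂)/2 = 0.098.
Change = f₂ − f₁ = -0.467 → -47 percentage points.

-47 percentage points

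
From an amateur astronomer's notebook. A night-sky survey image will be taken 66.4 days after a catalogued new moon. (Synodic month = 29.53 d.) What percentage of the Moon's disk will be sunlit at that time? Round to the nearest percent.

50%

66.4 d spans 2 complete synodic months (2 × 29.53 = 59.06 d) plus 7.34 d.
Elongation θ = 360° × 7.34/29.53 ≈ 89.5°.
With cos θ = 0.009, the lit fraction is (1 − 0.009)/2 ≈ 0.495, so 50%.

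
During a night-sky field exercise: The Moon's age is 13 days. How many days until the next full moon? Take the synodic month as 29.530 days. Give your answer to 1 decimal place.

Full moon occurs at elongation 180°, i.e. at age 29.530 × 180/360 = 14.765 d.
That is 14.765 − 13 = 1.765 days ahead.

1.8 days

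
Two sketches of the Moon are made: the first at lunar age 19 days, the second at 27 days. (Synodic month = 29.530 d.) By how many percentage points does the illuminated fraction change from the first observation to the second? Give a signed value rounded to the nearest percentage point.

θ₁ = 360° × 19/29.530 = 231.6°, f₁ = (1 − cos θ₁)/2 = 0.810.
θ₂ = 360° × 27/29.530 = 329.2°, f₂ = (1 − cos θ₂)/2 = 0.071.
Change = f₂ − f₁ = -0.740 → -74 percentage points.

-74 pp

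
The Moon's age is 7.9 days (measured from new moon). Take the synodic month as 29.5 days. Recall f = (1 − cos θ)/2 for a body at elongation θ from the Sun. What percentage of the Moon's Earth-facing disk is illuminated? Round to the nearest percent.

Phase angle: θ = 360°·(7.9 d)/(29.5 d) = 96.4°.
Illuminated fraction = (1 − cos 96.4°)/2 = (1 − (-0.112))/2 ≈ 0.556, so 56%.

56%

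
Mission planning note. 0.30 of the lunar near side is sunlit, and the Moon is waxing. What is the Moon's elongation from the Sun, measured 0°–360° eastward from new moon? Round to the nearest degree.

From f = (1 − cos θ)/2: cos θ = 1 − 2×0.30 = 0.400; arccos → 66.4°.
The Moon is waxing (0°–180°), so θ = 66.4° directly.

66°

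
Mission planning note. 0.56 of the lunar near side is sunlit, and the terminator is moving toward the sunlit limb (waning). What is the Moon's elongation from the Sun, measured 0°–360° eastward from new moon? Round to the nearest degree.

263°

Invert f = (1 − cos θ)/2 to get cos θ = 1 − 2(0.56) = -0.120, hence θ₀ = arccos -0.120 = 96.9°.
Since the Moon is past full (waning), take the reflex angle: θ = 360° − 96.9° = 263.1°.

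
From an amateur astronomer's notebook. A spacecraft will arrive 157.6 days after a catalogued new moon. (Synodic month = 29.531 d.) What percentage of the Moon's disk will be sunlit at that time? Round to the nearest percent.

76%

157.6 d spans 5 complete synodic months (5 × 29.531 = 147.66 d) plus 9.94 d.
The Moon has covered 9.94/29.531 of its cycle, so θ ≈ 360° × 9.94/29.531 = 121.2°.
With cos θ = (-0.519), the lit fraction is (1 − (-0.519))/2 ≈ 0.759, so 76%.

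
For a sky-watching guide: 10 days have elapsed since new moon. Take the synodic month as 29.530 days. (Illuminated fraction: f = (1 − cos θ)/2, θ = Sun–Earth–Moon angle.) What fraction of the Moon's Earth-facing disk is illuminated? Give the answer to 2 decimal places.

Elongation θ = 360° × 10/29.530 ≈ 121.9°.
Illuminated fraction = (1 − cos 121.9°)/2 = (1 − (-0.529))/2 ≈ 0.764.

0.76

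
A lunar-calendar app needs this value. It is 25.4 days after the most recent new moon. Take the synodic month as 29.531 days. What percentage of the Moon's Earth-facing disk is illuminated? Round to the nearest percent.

Elongation θ = 360° × 25.4/29.531 ≈ 309.6°.
Illuminated fraction = (1 − cos 309.6°)/2 = (1 − 0.638)/2 ≈ 0.181, so 18%.

18%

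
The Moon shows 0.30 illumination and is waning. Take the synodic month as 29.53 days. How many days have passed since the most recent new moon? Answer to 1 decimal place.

24.1 days

From f = (1 − cos θ)/2: cos θ = 1 − 2×0.30 = 0.400; arccos → 66.4°.
A waning Moon lies in 180°–360°, so θ = 360° − 66.4° = 293.6°.
Age = 29.53 × 293.6°/360° ≈ 24.08 days.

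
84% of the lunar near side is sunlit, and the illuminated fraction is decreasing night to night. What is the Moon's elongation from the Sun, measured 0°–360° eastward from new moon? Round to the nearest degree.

Invert f = (1 − cos θ)/2 to get cos θ = 1 − 2(0.84) = -0.680, hence θ₀ = arccos -0.680 = 132.8°.
Since the Moon is past full (waning), take the reflex angle: θ = 360° − 132.8° = 227.2°.

227°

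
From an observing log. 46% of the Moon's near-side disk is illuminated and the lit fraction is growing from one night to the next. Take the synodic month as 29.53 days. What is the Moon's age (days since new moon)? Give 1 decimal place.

From f = (1 − cos θ)/2: cos θ = 1 − 2×0.46 = 0.080; arccos → 85.4°.
Before full moon the principal value applies: θ = 85.4°.
At 360°/29.53 d per day, 85.4° corresponds to 7.01 days.

7.0 days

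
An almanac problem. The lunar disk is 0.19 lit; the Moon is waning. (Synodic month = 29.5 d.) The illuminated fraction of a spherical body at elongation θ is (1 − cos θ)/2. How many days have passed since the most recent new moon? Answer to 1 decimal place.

cos θ = 1 − 2f = 0.620, giving a principal value of 51.7°.
A waning Moon lies in 180°–360°, so θ = 360° − 51.7° = 308.3°.
That fraction of the synodic month is 308.3/360 × 29.5 d ≈ 25.26 d.

25.3 days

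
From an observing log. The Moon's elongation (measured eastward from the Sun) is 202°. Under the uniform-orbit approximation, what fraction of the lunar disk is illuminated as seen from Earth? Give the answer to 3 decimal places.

cos 202° = (-0.927), so f = (1 − (-0.927))/2 = 0.964.

0.964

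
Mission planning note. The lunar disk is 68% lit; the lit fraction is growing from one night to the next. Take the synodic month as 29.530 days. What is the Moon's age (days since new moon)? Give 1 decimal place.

9.1 days

From f = (1 − cos θ)/2: cos θ = 1 − 2×0.68 = -0.360; arccos → 111.1°.
Before full moon the principal value applies: θ = 111.1°.
That fraction of the synodic month is 111.1/360 × 29.530 d ≈ 9.11 d.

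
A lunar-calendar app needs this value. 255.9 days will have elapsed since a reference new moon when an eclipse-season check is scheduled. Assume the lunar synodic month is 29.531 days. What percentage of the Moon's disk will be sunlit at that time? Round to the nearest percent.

75%

255.9 d spans 8 complete synodic months (8 × 29.531 = 236.25 d) plus 19.65 d.
Elongation θ = 360° × 19.65/29.531 ≈ 239.6°.
With cos θ = (-0.506), the lit fraction is (1 − (-0.506))/2 ≈ 0.753, so 75%.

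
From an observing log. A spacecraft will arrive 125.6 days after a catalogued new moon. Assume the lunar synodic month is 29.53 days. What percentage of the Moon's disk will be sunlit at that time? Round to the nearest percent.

51%

125.6/29.53 = 4.253 lunations, so 4 complete cycles and 7.48 d into the next.
Elongation θ = 360° × 7.48/29.53 ≈ 91.2°.
With cos θ = (-0.021), the lit fraction is (1 − (-0.021))/2 ≈ 0.510, so 51%.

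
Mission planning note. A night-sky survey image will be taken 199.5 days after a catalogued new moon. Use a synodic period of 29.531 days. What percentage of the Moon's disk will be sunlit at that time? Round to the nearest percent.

199.5/29.531 = 6.756 lunations, so 6 complete cycles and 22.31 d into the next.
The Moon has covered 22.31/29.531 of its cycle, so θ ≈ 360° × 22.31/29.531 = 272.0°.
cos 272.0° = 0.035, so f = (1 − 0.035)/2 = 0.482, so 48%.

48%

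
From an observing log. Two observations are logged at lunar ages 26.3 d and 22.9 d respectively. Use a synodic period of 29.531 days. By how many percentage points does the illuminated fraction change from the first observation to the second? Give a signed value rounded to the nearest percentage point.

+31 percentage points

First observation: θ = 360°·26.3/29.531 = 320.6°, so f = 0.114.
Second observation: θ = 279.2°, f = 0.420.
Δf = 0.420 − 0.114 = +0.307, i.e. +31 pp.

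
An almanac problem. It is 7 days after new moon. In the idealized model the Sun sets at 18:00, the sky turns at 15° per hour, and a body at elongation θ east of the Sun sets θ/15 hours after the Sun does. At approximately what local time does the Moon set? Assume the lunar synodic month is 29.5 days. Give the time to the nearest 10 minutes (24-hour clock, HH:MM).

23:40

Elongation θ = 360° × 7/29.5 ≈ 85.4°.
At 15° of sky rotation per hour, 85.4° corresponds to a 5.69 h lag.
18:00 + 5.695 h ≈ 23:42 → 23:40 to the nearest ten minutes.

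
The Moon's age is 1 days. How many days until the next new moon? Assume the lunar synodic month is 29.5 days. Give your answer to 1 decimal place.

28.5 days

One full lunation from the last new moon is 29.5 d; remaining = 29.5 − 1 = 28.500 d.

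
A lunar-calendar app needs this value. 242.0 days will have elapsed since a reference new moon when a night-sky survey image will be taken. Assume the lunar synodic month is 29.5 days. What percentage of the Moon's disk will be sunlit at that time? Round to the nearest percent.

242.0 d spans 8 complete synodic months (8 × 29.5 = 236.00 d) plus 6.00 d.
Phase angle: θ = 360°·(6.00 d)/(29.5 d) = 73.2°.
Illuminated fraction = (1 − cos 73.2°)/2 = (1 − 0.289)/2 ≈ 0.356, so 36%.

36%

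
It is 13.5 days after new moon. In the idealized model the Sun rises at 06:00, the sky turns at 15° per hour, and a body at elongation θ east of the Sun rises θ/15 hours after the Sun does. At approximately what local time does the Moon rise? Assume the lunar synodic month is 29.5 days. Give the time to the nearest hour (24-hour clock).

17:00

Phase angle: θ = 360°·(13.5 d)/(29.5 d) = 164.7°.
The Moon trails the Sun by θ/15 = 164.7/15 ≈ 10.98 hours.
06:00 + 10.98 h ≈ 16:59 → 17:00 to the nearest hour.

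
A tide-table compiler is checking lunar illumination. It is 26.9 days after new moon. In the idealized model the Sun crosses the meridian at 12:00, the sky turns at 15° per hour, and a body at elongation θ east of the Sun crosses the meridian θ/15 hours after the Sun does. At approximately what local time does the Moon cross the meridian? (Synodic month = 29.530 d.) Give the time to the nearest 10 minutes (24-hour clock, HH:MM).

Phase angle: θ = 360°·(26.9 d)/(29.530 d) = 327.9°.
At 15° of sky rotation per hour, 327.9° corresponds to a 21.86 h lag.
12:00 + 21.863 h ≈ 09:52 → 09:50 to the nearest ten minutes.

09:50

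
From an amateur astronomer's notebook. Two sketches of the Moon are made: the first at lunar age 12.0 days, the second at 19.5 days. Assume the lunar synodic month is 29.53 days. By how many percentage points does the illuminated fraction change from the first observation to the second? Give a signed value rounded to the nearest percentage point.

First observation: θ = 360°·12.0/29.53 = 146.3°, so f = 0.916.
Second observation: θ = 237.7°, f = 0.767.
Δf = 0.767 − 0.916 = -0.149, i.e. -15 pp.

-15 pp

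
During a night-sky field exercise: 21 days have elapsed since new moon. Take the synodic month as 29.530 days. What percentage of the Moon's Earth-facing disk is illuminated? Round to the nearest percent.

Elongation θ = 360° × 21/29.530 ≈ 256.0°.
With cos θ = (-0.242), the lit fraction is (1 − (-0.242))/2 ≈ 0.621, so 62%.

62%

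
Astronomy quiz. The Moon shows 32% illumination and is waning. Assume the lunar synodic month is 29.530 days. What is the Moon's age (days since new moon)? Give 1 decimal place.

23.9 days

Invert f = (1 − cos θ)/2 to get cos θ = 1 − 2(0.32) = 0.360, hence θ₀ = arccos 0.360 = 68.9°.
Waning ⇒ past full, so θ = 360° − 68.9° = 291.1°.
Age = 29.530 × 291.1°/360° ≈ 23.88 days.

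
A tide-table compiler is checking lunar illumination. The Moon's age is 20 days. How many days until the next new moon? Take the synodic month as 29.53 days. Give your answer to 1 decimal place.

9.5 days

One full lunation from the last new moon is 29.53 d; remaining = 29.53 − 20 = 9.530 d.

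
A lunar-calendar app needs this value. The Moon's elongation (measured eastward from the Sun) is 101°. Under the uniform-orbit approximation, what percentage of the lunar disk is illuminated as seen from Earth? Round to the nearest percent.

60%

cos 101° = (-0.191), so f = (1 − (-0.191))/2 = 0.595, i.e. 60%.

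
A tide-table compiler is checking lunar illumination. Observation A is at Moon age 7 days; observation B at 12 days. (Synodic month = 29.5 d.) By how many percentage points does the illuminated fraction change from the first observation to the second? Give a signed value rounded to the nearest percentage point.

+46 pp

θ₁ = 360° × 7/29.5 = 85.4°, f₁ = (1 − cos θ₁)/2 = 0.460.
θ₂ = 360° × 12/29.5 = 146.4°, f₂ = (1 − cos θ₂)/2 = 0.917.
Change = f₂ − f₁ = +0.457 → +46 percentage points.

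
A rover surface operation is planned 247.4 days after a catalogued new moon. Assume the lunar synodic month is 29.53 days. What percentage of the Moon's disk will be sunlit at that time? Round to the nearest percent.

86%

247.4/29.53 = 8.378 lunations, so 8 complete cycles and 11.16 d into the next.
Elongation θ = 360° × 11.16/29.53 ≈ 136.1°.
Illuminated fraction = (1 − cos 136.1°)/2 = (1 − (-0.720))/2 ≈ 0.860, so 86%.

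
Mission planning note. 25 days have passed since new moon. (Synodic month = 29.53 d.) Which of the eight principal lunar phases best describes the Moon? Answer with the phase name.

θ ≈ 360° × 25/29.53 = 305°, which falls in the waning crescent sector.

waning crescent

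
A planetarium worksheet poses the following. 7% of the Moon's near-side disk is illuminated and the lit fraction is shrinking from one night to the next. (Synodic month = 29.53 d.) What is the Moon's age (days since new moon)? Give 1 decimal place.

cos θ = 1 − 2f = 0.860, giving a principal value of 30.7°.
Waning ⇒ past full, so θ = 360° − 30.7° = 329.3°.
That fraction of the synodic month is 329.3/360 × 29.53 d ≈ 27.01 d.

27.0 days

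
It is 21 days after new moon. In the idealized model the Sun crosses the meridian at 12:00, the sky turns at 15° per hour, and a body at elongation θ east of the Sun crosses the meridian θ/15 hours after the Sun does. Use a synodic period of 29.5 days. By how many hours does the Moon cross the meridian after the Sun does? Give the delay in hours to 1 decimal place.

Elongation θ = 360° × 21/29.5 ≈ 256.3°.
Delay after the Sun = 256.3° / (15°/h) ≈ 17.08 h.
So the Moon crosses the meridian 17.08 h after the Sun.

17.1 h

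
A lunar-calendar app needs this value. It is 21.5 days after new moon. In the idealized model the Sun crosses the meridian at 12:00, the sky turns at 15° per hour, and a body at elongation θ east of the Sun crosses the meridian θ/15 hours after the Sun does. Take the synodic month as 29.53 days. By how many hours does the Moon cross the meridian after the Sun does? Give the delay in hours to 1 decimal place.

17.5 h

Phase angle: θ = 360°·(21.5 d)/(29.53 d) = 262.1°.
Delay after the Sun = 262.1° / (15°/h) ≈ 17.47 h.
So the Moon crosses the meridian 17.47 h after the Sun.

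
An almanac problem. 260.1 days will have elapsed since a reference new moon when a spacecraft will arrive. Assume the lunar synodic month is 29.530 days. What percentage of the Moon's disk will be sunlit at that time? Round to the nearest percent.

260.1/29.530 = 8.808 lunations, so 8 complete cycles and 23.86 d into the next.
Phase angle: θ = 360°·(23.86 d)/(29.530 d) = 290.9°.
Illuminated fraction = (1 − cos 290.9°)/2 = (1 − 0.356)/2 ≈ 0.322, so 32%.

32%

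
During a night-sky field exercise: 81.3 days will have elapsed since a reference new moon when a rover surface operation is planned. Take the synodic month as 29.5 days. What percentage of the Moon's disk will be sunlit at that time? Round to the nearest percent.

48%

81.3 d spans 2 complete synodic months (2 × 29.5 = 59.00 d) plus 22.30 d.
The Moon has covered 22.30/29.5 of its cycle, so θ ≈ 360° × 22.30/29.5 = 272.1°.
With cos θ = 0.037, the lit fraction is (1 − 0.037)/2 ≈ 0.481, so 48%.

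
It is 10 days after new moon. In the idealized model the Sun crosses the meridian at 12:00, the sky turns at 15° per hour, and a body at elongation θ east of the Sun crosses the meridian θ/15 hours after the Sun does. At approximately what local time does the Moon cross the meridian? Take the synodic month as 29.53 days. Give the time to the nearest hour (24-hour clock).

20:00

Elongation θ = 360° × 10/29.53 ≈ 121.9°.
At 15° of sky rotation per hour, 121.9° corresponds to a 8.13 h lag.
12:00 + 8.13 h ≈ 20:08 → 20:00 to the nearest hour.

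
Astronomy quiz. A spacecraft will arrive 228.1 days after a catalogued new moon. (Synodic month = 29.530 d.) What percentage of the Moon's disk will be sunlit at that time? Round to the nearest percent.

228.1 d spans 7 complete synodic months (7 × 29.530 = 206.71 d) plus 21.39 d.
The Moon has covered 21.39/29.530 of its cycle, so θ ≈ 360° × 21.39/29.530 = 260.8°.
cos 260.8° = (-0.160), so f = (1 − (-0.160))/2 = 0.580, so 58%.

58%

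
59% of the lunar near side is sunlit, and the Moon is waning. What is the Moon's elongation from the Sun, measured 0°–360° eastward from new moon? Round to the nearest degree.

From f = (1 − cos θ)/2: cos θ = 1 − 2×0.59 = -0.180; arccos → 100.4°.
Waning ⇒ past full, so θ = 360° − 100.4° = 259.6°.

260°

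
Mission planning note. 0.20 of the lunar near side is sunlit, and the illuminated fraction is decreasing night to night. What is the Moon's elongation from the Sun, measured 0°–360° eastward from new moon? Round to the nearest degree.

307°

Invert f = (1 − cos θ)/2 to get cos θ = 1 − 2(0.20) = 0.600, hence θ₀ = arccos 0.600 = 53.1°.
Since the Moon is past full (waning), take the reflex angle: θ = 360° − 53.1° = 306.9°.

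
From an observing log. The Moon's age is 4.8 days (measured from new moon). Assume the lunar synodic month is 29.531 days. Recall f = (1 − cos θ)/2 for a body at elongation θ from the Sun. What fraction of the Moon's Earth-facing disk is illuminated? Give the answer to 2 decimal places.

0.24

Elongation θ = 360° × 4.8/29.531 ≈ 58.5°.
cos 58.5° = 0.522, so f = (1 − 0.522)/2 = 0.239.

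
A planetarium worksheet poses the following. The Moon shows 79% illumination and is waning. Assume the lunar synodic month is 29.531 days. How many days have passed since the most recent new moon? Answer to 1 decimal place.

19.2 days

cos θ = 1 − 2f = -0.580, giving a principal value of 125.5°.
Waning ⇒ past full, so θ = 360° − 125.5° = 234.5°.
Age = 29.531 × 234.5°/360° ≈ 19.24 days.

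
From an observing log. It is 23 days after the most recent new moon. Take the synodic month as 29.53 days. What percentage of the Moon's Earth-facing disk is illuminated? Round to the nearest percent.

41%

Phase angle: θ = 360°·(23 d)/(29.53 d) = 280.4°.
cos 280.4° = 0.180, so f = (1 − 0.180)/2 = 0.410, so 41%.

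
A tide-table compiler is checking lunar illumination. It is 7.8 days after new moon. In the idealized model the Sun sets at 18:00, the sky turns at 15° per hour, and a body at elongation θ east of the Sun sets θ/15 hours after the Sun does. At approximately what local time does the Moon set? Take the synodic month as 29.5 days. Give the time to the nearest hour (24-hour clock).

00:00

Phase angle: θ = 360°·(7.8 d)/(29.5 d) = 95.2°.
Delay after the Sun = 95.2° / (15°/h) ≈ 6.35 h.
18:00 + 6.35 h ≈ 00:21 → 00:00 to the nearest hour.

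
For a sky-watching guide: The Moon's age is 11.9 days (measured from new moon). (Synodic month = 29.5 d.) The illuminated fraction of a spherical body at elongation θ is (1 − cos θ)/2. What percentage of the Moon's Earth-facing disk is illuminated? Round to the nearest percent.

Phase angle: θ = 360°·(11.9 d)/(29.5 d) = 145.2°.
cos 145.2° = (-0.821), so f = (1 − (-0.821))/2 = 0.911, so 91%.

91%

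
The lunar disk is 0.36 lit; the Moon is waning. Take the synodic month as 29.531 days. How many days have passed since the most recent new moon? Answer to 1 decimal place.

From f = (1 − cos θ)/2: cos θ = 1 − 2×0.36 = 0.280; arccos → 73.7°.
Waning ⇒ past full, so θ = 360° − 73.7° = 286.3°.
Age = 29.531 × 286.3°/360° ≈ 23.48 days.

23.5 days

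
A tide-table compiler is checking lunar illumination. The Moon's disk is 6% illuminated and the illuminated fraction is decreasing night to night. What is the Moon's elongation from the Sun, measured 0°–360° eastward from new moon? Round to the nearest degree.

cos θ = 1 − 2f = 0.880, giving a principal value of 28.4°.
A waning Moon lies in 180°–360°, so θ = 360° − 28.4° = 331.6°.

332°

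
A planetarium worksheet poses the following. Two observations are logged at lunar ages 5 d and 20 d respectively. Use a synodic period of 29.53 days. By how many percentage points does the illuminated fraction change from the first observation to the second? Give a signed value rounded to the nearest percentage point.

+46 pp

θ₁ = 360° × 5/29.53 = 61.0°, f₁ = (1 − cos θ₁)/2 = 0.257.
θ₂ = 360° × 20/29.53 = 243.8°, f₂ = (1 − cos θ₂)/2 = 0.721.
Change = f₂ − f₁ = +0.463 → +46 percentage points.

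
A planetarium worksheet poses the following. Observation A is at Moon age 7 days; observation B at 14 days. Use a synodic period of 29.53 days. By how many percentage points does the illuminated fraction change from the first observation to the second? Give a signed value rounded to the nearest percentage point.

+53 percentage points

θ₁ = 360° × 7/29.53 = 85.3°, f₁ = (1 − cos θ₁)/2 = 0.459.
θ₂ = 360° × 14/29.53 = 170.7°, f₂ = (1 − cos θ₂)/2 = 0.993.
Change = f₂ − f₁ = +0.534 → +53 percentage points.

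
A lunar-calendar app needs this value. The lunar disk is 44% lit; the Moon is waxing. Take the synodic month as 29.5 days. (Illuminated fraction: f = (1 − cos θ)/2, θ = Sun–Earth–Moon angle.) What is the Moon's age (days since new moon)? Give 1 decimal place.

cos θ = 1 − 2f = 0.120, giving a principal value of 83.1°.
Before full moon the principal value applies: θ = 83.1°.
That fraction of the synodic month is 83.1/360 × 29.5 d ≈ 6.81 d.

6.8 days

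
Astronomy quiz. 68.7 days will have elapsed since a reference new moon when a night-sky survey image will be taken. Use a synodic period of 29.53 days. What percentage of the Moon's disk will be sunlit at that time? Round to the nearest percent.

Reduce mod P: 68.7 − 2×29.53 = 9.64 d into the current lunation.
The Moon has covered 9.64/29.53 of its cycle, so θ ≈ 360° × 9.64/29.53 = 117.5°.
cos 117.5° = (-0.462), so f = (1 − (-0.462))/2 = 0.731, so 73%.

73%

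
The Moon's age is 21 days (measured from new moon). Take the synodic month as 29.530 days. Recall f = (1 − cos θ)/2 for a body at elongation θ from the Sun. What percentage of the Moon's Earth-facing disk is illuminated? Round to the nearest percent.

The Moon has covered 21/29.530 of its cycle, so θ ≈ 360° × 21/29.530 = 256.0°.
cos 256.0° = (-0.242), so f = (1 − (-0.242))/2 = 0.621, so 62%.

62%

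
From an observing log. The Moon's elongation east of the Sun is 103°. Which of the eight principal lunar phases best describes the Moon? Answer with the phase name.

first quarter

103° lies in the first quarter sector of the 8-phase cycle.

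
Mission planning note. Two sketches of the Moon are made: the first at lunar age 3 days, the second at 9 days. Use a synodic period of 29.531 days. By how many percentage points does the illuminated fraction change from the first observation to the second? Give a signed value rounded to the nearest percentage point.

First observation: θ = 360°·3/29.531 = 36.6°, so f = 0.098.
Second observation: θ = 109.7°, f = 0.669.
Δf = 0.669 − 0.098 = +0.570, i.e. +57 pp.

+57 pp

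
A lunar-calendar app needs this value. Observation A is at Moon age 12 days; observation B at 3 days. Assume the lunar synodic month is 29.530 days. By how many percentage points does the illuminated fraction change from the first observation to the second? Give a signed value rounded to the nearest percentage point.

-82 pp

θ₁ = 360° × 12/29.530 = 146.3°, f₁ = (1 − cos θ₁)/2 = 0.916.
θ₂ = 360° × 3/29.530 = 36.6°, f₂ = (1 − cos θ₂)/2 = 0.098.
Change = f₂ − f₁ = -0.817 → -82 percentage points.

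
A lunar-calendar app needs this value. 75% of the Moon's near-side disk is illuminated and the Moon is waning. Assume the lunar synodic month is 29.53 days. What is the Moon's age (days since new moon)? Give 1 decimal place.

Invert f = (1 − cos θ)/2 to get cos θ = 1 − 2(0.75) = -0.500, hence θ₀ = arccos -0.500 = 120.0°.
Waning ⇒ past full, so θ = 360° − 120.0° = 240.0°.
That fraction of the synodic month is 240.0/360 × 29.53 d ≈ 19.69 d.

19.7 days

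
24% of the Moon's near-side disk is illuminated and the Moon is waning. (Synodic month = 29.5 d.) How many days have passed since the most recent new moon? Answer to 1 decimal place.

24.7 days

Invert f = (1 − cos θ)/2 to get cos θ = 1 − 2(0.24) = 0.520, hence θ₀ = arccos 0.520 = 58.7°.
Since the Moon is past full (waning), take the reflex angle: θ = 360° − 58.7° = 301.3°.
At 360°/29.5 d per day, 301.3° corresponds to 24.69 days.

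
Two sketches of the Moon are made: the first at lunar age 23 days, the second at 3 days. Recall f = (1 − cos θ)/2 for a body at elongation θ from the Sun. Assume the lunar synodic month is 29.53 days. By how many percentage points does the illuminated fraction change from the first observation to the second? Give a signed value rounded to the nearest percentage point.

θ₁ = 360° × 23/29.53 = 280.4°, f₁ = (1 − cos θ₁)/2 = 0.410.
θ₂ = 360° × 3/29.53 = 36.6°, f₂ = (1 − cos θ₂)/2 = 0.098.
Change = f₂ − f₁ = -0.311 → -31 percentage points.

-31 pp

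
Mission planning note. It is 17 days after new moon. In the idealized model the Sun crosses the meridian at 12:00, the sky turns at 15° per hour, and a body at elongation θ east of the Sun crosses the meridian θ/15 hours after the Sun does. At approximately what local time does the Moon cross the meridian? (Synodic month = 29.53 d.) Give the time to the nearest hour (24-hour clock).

02:00

The Moon has covered 17/29.53 of its cycle, so θ ≈ 360° × 17/29.53 = 207.2°.
The Moon trails the Sun by θ/15 = 207.2/15 ≈ 13.82 hours.
12:00 + 13.82 h ≈ 01:49 → 02:00 to the nearest hour.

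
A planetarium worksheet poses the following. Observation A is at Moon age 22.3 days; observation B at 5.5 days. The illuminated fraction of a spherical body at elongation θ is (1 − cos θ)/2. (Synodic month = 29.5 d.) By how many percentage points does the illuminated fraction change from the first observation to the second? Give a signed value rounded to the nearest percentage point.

-18 percentage points

θ₁ = 360° × 22.3/29.5 = 272.1°, f₁ = (1 − cos θ₁)/2 = 0.481.
θ₂ = 360° × 5.5/29.5 = 67.1°, f₂ = (1 − cos θ₂)/2 = 0.306.
Change = f₂ − f₁ = -0.176 → -18 percentage points.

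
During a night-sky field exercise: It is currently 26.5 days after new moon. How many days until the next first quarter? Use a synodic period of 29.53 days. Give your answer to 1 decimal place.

10.4 days

First quarter occurs at elongation 90°, i.e. at age 29.53 × 90/360 = 7.383 d.
This lunation's first quarter (7.383 d) has passed, so add one period: 36.913 − 26.5 = 10.413 days.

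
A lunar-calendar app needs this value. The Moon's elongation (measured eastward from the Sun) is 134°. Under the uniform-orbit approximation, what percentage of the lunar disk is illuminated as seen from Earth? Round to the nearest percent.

Half-versine of 134°: (1 − (-0.695))/2 = 0.847, i.e. 85%.

85%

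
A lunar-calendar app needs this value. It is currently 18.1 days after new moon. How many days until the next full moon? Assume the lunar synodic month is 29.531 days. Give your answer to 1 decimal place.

26.2 days

Full moon occurs at elongation 180°, i.e. at age 29.531 × 180/360 = 14.765 d.
Already past this cycle's full moon; the next is at 14.765 + 29.531 = 44.296 d, so 44.296 − 18.1 = 26.196 days.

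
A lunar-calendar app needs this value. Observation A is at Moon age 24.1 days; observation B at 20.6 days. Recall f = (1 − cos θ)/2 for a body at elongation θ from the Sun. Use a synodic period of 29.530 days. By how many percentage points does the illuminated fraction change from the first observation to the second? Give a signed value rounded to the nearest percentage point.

+36 pp

θ₁ = 360° × 24.1/29.530 = 293.8°, f₁ = (1 − cos θ₁)/2 = 0.298.
θ₂ = 360° × 20.6/29.530 = 251.1°, f₂ = (1 − cos θ₂)/2 = 0.662.
Change = f₂ − f₁ = +0.363 → +36 percentage points.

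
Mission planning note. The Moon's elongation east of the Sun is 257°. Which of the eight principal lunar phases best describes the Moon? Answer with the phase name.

last quarter

257° lies in the last quarter sector of the 8-phase cycle.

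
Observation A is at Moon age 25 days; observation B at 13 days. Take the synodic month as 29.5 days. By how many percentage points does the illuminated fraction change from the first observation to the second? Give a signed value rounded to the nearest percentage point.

+75 pp

θ₁ = 360° × 25/29.5 = 305.1°, f₁ = (1 − cos θ₁)/2 = 0.213.
θ₂ = 360° × 13/29.5 = 158.6°, f₂ = (1 − cos θ₂)/2 = 0.966.
Change = f₂ − f₁ = +0.753 → +75 percentage points.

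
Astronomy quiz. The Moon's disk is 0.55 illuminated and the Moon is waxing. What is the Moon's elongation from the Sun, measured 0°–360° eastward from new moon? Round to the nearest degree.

cos θ = 1 − 2f = -0.100, giving a principal value of 95.7°.
Before full moon the principal value applies: θ = 95.7°.

96°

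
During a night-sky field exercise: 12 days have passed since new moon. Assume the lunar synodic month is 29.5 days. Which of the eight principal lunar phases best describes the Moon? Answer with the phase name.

waxing gibbous

θ ≈ 360° × 12/29.5 = 146°, which falls in the waxing gibbous sector.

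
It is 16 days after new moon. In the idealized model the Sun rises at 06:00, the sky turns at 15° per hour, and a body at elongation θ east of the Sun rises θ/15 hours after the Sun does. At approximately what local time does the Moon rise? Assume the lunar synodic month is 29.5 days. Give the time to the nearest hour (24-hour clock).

19:00

Elongation θ = 360° × 16/29.5 ≈ 195.3°.
The Moon trails the Sun by θ/15 = 195.3/15 ≈ 13.02 hours.
06:00 + 13.02 h ≈ 19:01 → 19:00 to the nearest hour.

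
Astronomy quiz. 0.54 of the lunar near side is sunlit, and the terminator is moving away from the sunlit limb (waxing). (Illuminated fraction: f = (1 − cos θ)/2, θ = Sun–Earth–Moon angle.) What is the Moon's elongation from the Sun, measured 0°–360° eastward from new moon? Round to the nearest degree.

From f = (1 − cos θ)/2: cos θ = 1 − 2×0.54 = -0.080; arccos → 94.6°.
Before full moon the principal value applies: θ = 94.6°.

95°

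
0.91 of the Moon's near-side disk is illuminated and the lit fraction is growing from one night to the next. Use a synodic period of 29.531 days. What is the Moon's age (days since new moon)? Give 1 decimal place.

cos θ = 1 − 2f = -0.820, giving a principal value of 145.1°.
Before full moon the principal value applies: θ = 145.1°.
At 360°/29.531 d per day, 145.1° corresponds to 11.90 days.

11.9 days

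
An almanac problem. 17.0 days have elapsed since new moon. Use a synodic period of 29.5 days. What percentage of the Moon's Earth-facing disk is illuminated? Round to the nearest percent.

94%

Elongation θ = 360° × 17.0/29.5 ≈ 207.5°.
Illuminated fraction = (1 − cos 207.5°)/2 = (1 − (-0.887))/2 ≈ 0.944, so 94%.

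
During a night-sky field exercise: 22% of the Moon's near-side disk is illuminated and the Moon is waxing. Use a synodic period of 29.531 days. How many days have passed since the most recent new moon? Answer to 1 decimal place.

cos θ = 1 − 2f = 0.560, giving a principal value of 55.9°.
Before full moon the principal value applies: θ = 55.9°.
That fraction of the synodic month is 55.9/360 × 29.531 d ≈ 4.59 d.

4.6 days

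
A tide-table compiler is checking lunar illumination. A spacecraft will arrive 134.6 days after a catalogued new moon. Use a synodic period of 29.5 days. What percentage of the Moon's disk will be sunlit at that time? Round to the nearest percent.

134.6 d spans 4 complete synodic months (4 × 29.5 = 118.00 d) plus 16.60 d.
Phase angle: θ = 360°·(16.60 d)/(29.5 d) = 202.6°.
Illuminated fraction = (1 − cos 202.6°)/2 = (1 − (-0.923))/2 ≈ 0.962, so 96%.

96%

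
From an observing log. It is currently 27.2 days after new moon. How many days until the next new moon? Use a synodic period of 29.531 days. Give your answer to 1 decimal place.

The next new moon completes the synodic month: 29.531 − 27.2 = 2.331 days.

2.3 days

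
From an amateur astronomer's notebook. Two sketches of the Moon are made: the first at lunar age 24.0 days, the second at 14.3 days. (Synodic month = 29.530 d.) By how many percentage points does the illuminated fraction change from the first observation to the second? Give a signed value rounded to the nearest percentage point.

First observation: θ = 360°·24.0/29.530 = 292.6°, so f = 0.308.
Second observation: θ = 174.3°, f = 0.998.
Δf = 0.998 − 0.308 = +0.690, i.e. +69 pp.

+69 percentage points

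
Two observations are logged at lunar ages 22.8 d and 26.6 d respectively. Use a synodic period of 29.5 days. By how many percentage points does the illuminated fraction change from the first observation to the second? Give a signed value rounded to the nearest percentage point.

-34 pp

θ₁ = 360° × 22.8/29.5 = 278.2°, f₁ = (1 − cos θ₁)/2 = 0.428.
θ₂ = 360° × 26.6/29.5 = 324.6°, f₂ = (1 − cos θ₂)/2 = 0.092.
Change = f₂ − f₁ = -0.336 → -34 percentage points.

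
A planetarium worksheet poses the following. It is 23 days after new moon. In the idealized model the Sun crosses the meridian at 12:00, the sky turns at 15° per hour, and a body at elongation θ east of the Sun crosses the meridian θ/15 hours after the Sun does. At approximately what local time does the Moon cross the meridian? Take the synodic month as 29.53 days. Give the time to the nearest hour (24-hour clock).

07:00

Phase angle: θ = 360°·(23 d)/(29.53 d) = 280.4°.
The Moon trails the Sun by θ/15 = 280.4/15 ≈ 18.69 hours.
12:00 + 18.69 h ≈ 06:42 → 07:00 to the nearest hour.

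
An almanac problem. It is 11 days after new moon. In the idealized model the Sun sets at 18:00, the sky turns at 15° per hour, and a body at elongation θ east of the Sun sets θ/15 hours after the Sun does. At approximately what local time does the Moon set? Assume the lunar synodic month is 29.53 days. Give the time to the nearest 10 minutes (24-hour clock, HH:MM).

03:00

The Moon has covered 11/29.53 of its cycle, so θ ≈ 360° × 11/29.53 = 134.1°.
Delay after the Sun = 134.1° / (15°/h) ≈ 8.94 h.
18:00 + 8.940 h ≈ 02:56 → 03:00 to the nearest ten minutes.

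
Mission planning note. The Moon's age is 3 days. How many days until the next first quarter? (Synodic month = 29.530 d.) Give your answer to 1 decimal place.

First quarter is 0.25 of the way through the cycle: age 0.25 × 29.530 = 7.383 d.
That is 7.383 − 3 = 4.383 days ahead.

4.4 days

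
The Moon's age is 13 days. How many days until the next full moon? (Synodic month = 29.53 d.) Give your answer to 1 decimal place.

1.8 days

Full moon is 0.5 of the way through the cycle: age 0.5 × 29.53 = 14.765 d.
So 1.765 days remain (14.765 − 13).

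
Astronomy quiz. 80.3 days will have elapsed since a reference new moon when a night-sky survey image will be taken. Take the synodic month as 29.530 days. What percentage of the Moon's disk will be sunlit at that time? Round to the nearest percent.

80.3 d spans 2 complete synodic months (2 × 29.530 = 59.06 d) plus 21.24 d.
Phase angle: θ = 360°·(21.24 d)/(29.530 d) = 258.9°.
Illuminated fraction = (1 − cos 258.9°)/2 = (1 − (-0.192))/2 ≈ 0.596, so 60%.

60%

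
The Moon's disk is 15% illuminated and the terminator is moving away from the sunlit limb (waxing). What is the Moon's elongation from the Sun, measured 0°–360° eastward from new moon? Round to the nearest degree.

46°

Invert f = (1 − cos θ)/2 to get cos θ = 1 − 2(0.15) = 0.700, hence θ₀ = arccos 0.700 = 45.6°.
Waxing ⇒ before full, so θ = 45.6°.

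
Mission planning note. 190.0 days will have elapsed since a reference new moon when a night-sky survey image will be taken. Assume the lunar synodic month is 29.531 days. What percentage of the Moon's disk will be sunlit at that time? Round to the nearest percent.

190.0 d spans 6 complete synodic months (6 × 29.531 = 177.19 d) plus 12.81 d.
Elongation θ = 360° × 12.81/29.531 ≈ 156.2°.
With cos θ = (-0.915), the lit fraction is (1 − (-0.915))/2 ≈ 0.958, so 96%.

96%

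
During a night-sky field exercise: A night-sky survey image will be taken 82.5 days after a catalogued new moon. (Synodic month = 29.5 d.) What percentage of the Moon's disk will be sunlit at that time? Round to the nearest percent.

82.5/29.5 = 2.797 lunations, so 2 complete cycles and 23.50 d into the next.
Phase angle: θ = 360°·(23.50 d)/(29.5 d) = 286.8°.
With cos θ = 0.289, the lit fraction is (1 − 0.289)/2 ≈ 0.356, so 36%.

36%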